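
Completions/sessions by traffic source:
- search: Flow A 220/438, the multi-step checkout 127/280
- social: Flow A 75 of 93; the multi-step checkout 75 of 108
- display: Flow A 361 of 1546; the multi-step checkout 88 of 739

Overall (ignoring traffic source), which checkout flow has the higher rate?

Flow A

Search: Flow A 220/438 = 50.2%, the multi-step checkout 127/280 = 45.4% → Flow A
Social: Flow A 75/93 = 80.6%, the multi-step checkout 75/108 = 69.4% → Flow A
Display: Flow A 361/1546 = 23.4%, the multi-step checkout 88/739 = 11.9% → Flow A
Overall: Flow A 656/2077 = 31.6%, the multi-step checkout 290/1127 = 25.7% → Flow A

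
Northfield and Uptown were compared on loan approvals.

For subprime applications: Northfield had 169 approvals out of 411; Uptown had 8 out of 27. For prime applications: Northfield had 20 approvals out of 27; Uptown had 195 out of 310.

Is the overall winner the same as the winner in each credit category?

Subprime: Northfield 169/411 = 41.1%, Uptown 8/27 = 29.6% → Northfield
Prime: Northfield 20/27 = 74.1%, Uptown 195/310 = 62.9% → Northfield
Overall: Northfield 189/438 = 43.2%, Uptown 203/337 = 60.2% → Uptown
Northfield wins each credit group but Uptown wins overall — the comparison reverses. Northfield's applications skew toward subprime, which has a lower base rate.

No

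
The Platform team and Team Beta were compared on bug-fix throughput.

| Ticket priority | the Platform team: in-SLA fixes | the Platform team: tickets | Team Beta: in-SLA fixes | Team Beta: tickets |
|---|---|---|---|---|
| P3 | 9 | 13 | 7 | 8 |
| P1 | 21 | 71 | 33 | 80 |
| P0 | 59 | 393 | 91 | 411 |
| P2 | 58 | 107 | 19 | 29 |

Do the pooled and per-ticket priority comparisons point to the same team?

Yes

P3: the Platform team 9/13 = 69.2%, Team Beta 7/8 = 87.5% → Team Beta
P1: the Platform team 21/71 = 29.6%, Team Beta 33/80 = 41.2% → Team Beta
P0: the Platform team 59/393 = 15.0%, Team Beta 91/411 = 22.1% → Team Beta
P2: the Platform team 58/107 = 54.2%, Team Beta 19/29 = 65.5% → Team Beta
Overall: the Platform team 147/584 = 25.2%, Team Beta 150/528 = 28.4% → Team Beta
Team Beta wins overall and in every ticket group — no reversal.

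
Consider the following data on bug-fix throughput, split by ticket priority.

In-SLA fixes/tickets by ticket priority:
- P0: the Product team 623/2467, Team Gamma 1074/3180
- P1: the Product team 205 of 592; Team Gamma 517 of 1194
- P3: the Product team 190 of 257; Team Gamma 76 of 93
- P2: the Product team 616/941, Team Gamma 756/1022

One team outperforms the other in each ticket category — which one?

P0: the Product team 623/2467 = 25.3%, Team Gamma 1074/3180 = 33.8% → Team Gamma
P1: the Product team 205/592 = 34.6%, Team Gamma 517/1194 = 43.3% → Team Gamma
P3: the Product team 190/257 = 73.9%, Team Gamma 76/93 = 81.7% → Team Gamma
P2: the Product team 616/941 = 65.5%, Team Gamma 756/1022 = 74.0% → Team Gamma
Team Gamma has the higher rate in all 4 groups.

Team Gamma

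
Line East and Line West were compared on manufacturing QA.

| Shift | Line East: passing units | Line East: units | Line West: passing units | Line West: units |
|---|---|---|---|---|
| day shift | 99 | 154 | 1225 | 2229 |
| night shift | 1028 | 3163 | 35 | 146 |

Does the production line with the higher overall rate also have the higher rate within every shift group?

No

Day shift: Line East 99/154 = 64.3%, Line West 1225/2229 = 55.0% → Line East
Night shift: Line East 1028/3163 = 32.5%, Line West 35/146 = 24.0% → Line East
Overall: Line East 1127/3317 = 34.0%, Line West 1260/2375 = 53.1% → Line West
Line East wins each shift group but Line West wins overall — the comparison reverses. Line East's units skew toward night shift, which has a lower base rate.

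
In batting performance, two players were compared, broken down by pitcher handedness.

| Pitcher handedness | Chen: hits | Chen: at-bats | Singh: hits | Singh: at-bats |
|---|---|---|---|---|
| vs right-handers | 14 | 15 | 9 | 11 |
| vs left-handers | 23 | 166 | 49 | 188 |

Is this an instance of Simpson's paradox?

Vs right-handers: Chen 14/15 = 93.3%, Singh 9/11 = 81.8% → Chen
Vs left-handers: Chen 23/166 = 13.9%, Singh 49/188 = 26.1% → Singh
Overall: Chen 37/181 = 20.4%, Singh 58/199 = 29.1% → Singh
Neither sweeps: Chen wins 1 of 2 groups, Singh wins 1. Singh wins overall but not every group — no Simpson reversal.

No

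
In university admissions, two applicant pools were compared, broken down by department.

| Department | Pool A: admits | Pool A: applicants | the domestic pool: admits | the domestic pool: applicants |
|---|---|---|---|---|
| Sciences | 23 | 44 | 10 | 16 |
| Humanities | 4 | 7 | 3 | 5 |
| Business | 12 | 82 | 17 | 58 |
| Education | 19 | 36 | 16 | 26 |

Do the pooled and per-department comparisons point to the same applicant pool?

Sciences: Pool A 23/44 = 52.3%, the domestic pool 10/16 = 62.5% → the domestic pool
Humanities: Pool A 4/7 = 57.1%, the domestic pool 3/5 = 60.0% → the domestic pool
Business: Pool A 12/82 = 14.6%, the domestic pool 17/58 = 29.3% → the domestic pool
Education: Pool A 19/36 = 52.8%, the domestic pool 16/26 = 61.5% → the domestic pool
Overall: Pool A 58/169 = 34.3%, the domestic pool 46/105 = 43.8% → the domestic pool
The domestic pool wins overall and in every department group — no reversal.

Yes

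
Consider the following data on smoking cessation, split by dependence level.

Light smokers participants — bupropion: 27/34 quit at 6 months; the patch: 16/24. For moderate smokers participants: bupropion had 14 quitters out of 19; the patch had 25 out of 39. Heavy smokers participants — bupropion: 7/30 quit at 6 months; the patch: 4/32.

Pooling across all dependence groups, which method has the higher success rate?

Light smokers: bupropion 27/34 = 79.4%, the patch 16/24 = 66.7% → bupropion
Moderate smokers: bupropion 14/19 = 73.7%, the patch 25/39 = 64.1% → bupropion
Heavy smokers: bupropion 7/30 = 23.3%, the patch 4/32 = 12.5% → bupropion
Overall: bupropion 48/83 = 57.8%, the patch 45/95 = 47.4% → bupropion

bupropion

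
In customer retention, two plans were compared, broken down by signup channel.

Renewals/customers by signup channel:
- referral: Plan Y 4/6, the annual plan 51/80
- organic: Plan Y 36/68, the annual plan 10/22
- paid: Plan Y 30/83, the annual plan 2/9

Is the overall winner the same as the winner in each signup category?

No

Referral: Plan Y 4/6 = 66.7%, the annual plan 51/80 = 63.8% → Plan Y
Organic: Plan Y 36/68 = 52.9%, the annual plan 10/22 = 45.5% → Plan Y
Paid: Plan Y 30/83 = 36.1%, the annual plan 2/9 = 22.2% → Plan Y
Overall: Plan Y 70/157 = 44.6%, the annual plan 63/111 = 56.8% → the annual plan
Plan Y wins each signup group but the annual plan wins overall — the comparison reverses. Plan Y's customers skew toward paid, which has a lower base rate.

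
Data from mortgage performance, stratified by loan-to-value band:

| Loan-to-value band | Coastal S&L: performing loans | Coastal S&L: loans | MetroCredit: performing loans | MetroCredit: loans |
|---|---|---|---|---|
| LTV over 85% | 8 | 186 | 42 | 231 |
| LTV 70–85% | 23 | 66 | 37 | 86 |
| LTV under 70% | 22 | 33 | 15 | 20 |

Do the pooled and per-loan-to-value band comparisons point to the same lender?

LTV over 85%: Coastal S&L 8/186 = 4.3%, MetroCredit 42/231 = 18.2% → MetroCredit
LTV 70–85%: Coastal S&L 23/66 = 34.8%, MetroCredit 37/86 = 43.0% → MetroCredit
LTV under 70%: Coastal S&L 22/33 = 66.7%, MetroCredit 15/20 = 75.0% → MetroCredit
Overall: Coastal S&L 53/285 = 18.6%, MetroCredit 94/337 = 27.9% → MetroCredit
MetroCredit wins overall and in every loan-to-value group — no reversal.

Yes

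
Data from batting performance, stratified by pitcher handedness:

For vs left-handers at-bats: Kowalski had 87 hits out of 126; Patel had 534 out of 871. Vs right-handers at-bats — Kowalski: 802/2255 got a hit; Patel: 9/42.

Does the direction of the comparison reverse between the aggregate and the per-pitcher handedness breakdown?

Yes

Vs left-handers: Kowalski 87/126 = 69.0%, Patel 534/871 = 61.3% → Kowalski
Vs right-handers: Kowalski 802/2255 = 35.6%, Patel 9/42 = 21.4% → Kowalski
Overall: Kowalski 889/2381 = 37.3%, Patel 543/913 = 59.5% → Patel
Kowalski wins each pitcher group but Patel wins overall — the comparison reverses. Kowalski's at-bats skew toward vs right-handers, which has a lower base rate.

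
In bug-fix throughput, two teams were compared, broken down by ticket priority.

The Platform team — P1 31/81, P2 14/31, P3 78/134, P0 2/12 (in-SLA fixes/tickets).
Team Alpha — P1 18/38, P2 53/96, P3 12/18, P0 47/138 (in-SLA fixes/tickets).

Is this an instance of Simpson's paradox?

P1: the Platform team 31/81 = 38.3%, Team Alpha 18/38 = 47.4% → Team Alpha
P2: the Platform team 14/31 = 45.2%, Team Alpha 53/96 = 55.2% → Team Alpha
P3: the Platform team 78/134 = 58.2%, Team Alpha 12/18 = 66.7% → Team Alpha
P0: the Platform team 2/12 = 16.7%, Team Alpha 47/138 = 34.1% → Team Alpha
Overall: the Platform team 125/258 = 48.4%, Team Alpha 130/290 = 44.8% → the Platform team
Team Alpha wins each ticket group but the Platform team wins overall — the comparison reverses. Team Alpha's tickets skew toward P0, which has a lower base rate.

Yes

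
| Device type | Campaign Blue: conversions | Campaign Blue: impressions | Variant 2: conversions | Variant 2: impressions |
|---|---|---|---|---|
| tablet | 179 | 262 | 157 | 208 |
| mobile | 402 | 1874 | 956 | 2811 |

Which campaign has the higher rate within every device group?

Tablet: Campaign Blue 179/262 = 68.3%, Variant 2 157/208 = 75.5% → Variant 2
Mobile: Campaign Blue 402/1874 = 21.5%, Variant 2 956/2811 = 34.0% → Variant 2
Variant 2 has the higher rate in both groups.

Variant 2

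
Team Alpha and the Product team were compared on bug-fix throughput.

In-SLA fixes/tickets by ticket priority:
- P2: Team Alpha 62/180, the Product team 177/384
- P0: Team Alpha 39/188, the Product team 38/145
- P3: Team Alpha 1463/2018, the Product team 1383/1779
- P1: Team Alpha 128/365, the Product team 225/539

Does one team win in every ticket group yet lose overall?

P2: Team Alpha 62/180 = 34.4%, the Product team 177/384 = 46.1% → the Product team
P0: Team Alpha 39/188 = 20.7%, the Product team 38/145 = 26.2% → the Product team
P3: Team Alpha 1463/2018 = 72.5%, the Product team 1383/1779 = 77.7% → the Product team
P1: Team Alpha 128/365 = 35.1%, the Product team 225/539 = 41.7% → the Product team
Overall: Team Alpha 1692/2751 = 61.5%, the Product team 1823/2847 = 64.0% → the Product team
The Product team wins overall and in every ticket group — no reversal.

No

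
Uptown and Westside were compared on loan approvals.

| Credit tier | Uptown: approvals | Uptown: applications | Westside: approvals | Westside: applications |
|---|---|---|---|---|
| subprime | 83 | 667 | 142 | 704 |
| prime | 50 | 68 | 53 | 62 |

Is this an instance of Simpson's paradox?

No

Subprime: Uptown 83/667 = 12.4%, Westside 142/704 = 20.2% → Westside
Prime: Uptown 50/68 = 73.5%, Westside 53/62 = 85.5% → Westside
Overall: Uptown 133/735 = 18.1%, Westside 195/766 = 25.5% → Westside
Westside wins overall and in every credit group — no reversal.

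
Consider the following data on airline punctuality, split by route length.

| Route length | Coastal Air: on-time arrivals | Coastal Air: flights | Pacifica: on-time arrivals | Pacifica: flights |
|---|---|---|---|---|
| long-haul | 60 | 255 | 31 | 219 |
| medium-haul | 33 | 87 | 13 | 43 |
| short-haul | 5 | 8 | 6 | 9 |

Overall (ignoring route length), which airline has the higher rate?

Long-haul: Coastal Air 60/255 = 23.5%, Pacifica 31/219 = 14.2% → Coastal Air
Medium-haul: Coastal Air 33/87 = 37.9%, Pacifica 13/43 = 30.2% → Coastal Air
Short-haul: Coastal Air 5/8 = 62.5%, Pacifica 6/9 = 66.7% → Pacifica
Overall: Coastal Air 98/350 = 28.0%, Pacifica 50/271 = 18.5% → Coastal Air
(Neither sweeps every route group, but Coastal Air has the higher pooled rate.)

Coastal Air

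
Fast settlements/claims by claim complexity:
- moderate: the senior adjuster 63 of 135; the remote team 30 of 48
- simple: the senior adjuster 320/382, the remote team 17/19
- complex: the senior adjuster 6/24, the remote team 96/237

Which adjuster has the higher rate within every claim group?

Moderate: the senior adjuster 63/135 = 46.7%, the remote team 30/48 = 62.5% → the remote team
Simple: the senior adjuster 320/382 = 83.8%, the remote team 17/19 = 89.5% → the remote team
Complex: the senior adjuster 6/24 = 25.0%, the remote team 96/237 = 40.5% → the remote team
The remote team has the higher rate in all 3 groups.

the remote team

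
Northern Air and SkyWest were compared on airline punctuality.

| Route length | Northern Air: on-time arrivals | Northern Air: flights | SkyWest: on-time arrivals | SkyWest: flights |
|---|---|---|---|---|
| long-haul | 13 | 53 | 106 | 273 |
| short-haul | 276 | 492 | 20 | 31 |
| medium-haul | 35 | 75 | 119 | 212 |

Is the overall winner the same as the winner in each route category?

No

Long-haul: Northern Air 13/53 = 24.5%, SkyWest 106/273 = 38.8% → SkyWest
Short-haul: Northern Air 276/492 = 56.1%, SkyWest 20/31 = 64.5% → SkyWest
Medium-haul: Northern Air 35/75 = 46.7%, SkyWest 119/212 = 56.1% → SkyWest
Overall: Northern Air 324/620 = 52.3%, SkyWest 245/516 = 47.5% → Northern Air
SkyWest wins each route group but Northern Air wins overall — the comparison reverses. SkyWest's flights skew toward long-haul, which has a lower base rate.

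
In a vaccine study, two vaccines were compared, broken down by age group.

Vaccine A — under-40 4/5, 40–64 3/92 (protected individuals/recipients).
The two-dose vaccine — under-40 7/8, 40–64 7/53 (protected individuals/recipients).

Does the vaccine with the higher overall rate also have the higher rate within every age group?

Under-40: Vaccine A 4/5 = 80.0%, the two-dose vaccine 7/8 = 87.5% → the two-dose vaccine
40–64: Vaccine A 3/92 = 3.3%, the two-dose vaccine 7/53 = 13.2% → the two-dose vaccine
Overall: Vaccine A 7/97 = 7.2%, the two-dose vaccine 14/61 = 23.0% → the two-dose vaccine
The two-dose vaccine wins overall and in every age group — no reversal.

Yes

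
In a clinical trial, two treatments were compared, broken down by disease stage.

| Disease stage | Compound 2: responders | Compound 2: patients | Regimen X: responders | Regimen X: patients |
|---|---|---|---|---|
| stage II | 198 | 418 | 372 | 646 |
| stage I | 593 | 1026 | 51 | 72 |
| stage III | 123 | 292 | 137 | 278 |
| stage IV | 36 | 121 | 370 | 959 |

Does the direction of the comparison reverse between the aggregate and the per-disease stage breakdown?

Stage II: Compound 2 198/418 = 47.4%, Regimen X 372/646 = 57.6% → Regimen X
Stage I: Compound 2 593/1026 = 57.8%, Regimen X 51/72 = 70.8% → Regimen X
Stage III: Compound 2 123/292 = 42.1%, Regimen X 137/278 = 49.3% → Regimen X
Stage IV: Compound 2 36/121 = 29.8%, Regimen X 370/959 = 38.6% → Regimen X
Overall: Compound 2 950/1857 = 51.2%, Regimen X 930/1955 = 47.6% → Compound 2
Regimen X wins each disease group but Compound 2 wins overall — the comparison reverses. Regimen X's patients skew toward stage IV, which has a lower base rate.

Yes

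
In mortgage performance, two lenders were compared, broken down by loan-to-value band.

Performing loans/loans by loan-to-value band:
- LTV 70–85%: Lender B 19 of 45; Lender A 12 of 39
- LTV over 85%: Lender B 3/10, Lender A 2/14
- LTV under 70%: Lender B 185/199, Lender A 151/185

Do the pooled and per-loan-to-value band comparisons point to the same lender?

Yes

LTV 70–85%: Lender B 19/45 = 42.2%, Lender A 12/39 = 30.8% → Lender B
LTV over 85%: Lender B 3/10 = 30.0%, Lender A 2/14 = 14.3% → Lender B
LTV under 70%: Lender B 185/199 = 93.0%, Lender A 151/185 = 81.6% → Lender B
Overall: Lender B 207/254 = 81.5%, Lender A 165/238 = 69.3% → Lender B
Lender B wins overall and in every loan-to-value group — no reversal.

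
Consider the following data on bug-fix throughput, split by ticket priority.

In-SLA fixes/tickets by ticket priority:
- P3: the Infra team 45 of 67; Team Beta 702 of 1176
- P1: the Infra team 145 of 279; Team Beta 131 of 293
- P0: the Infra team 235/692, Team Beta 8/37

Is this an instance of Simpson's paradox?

Yes

P3: the Infra team 45/67 = 67.2%, Team Beta 702/1176 = 59.7% → the Infra team
P1: the Infra team 145/279 = 52.0%, Team Beta 131/293 = 44.7% → the Infra team
P0: the Infra team 235/692 = 34.0%, Team Beta 8/37 = 21.6% → the Infra team
Overall: the Infra team 425/1038 = 40.9%, Team Beta 841/1506 = 55.8% → Team Beta
The Infra team wins each ticket group but Team Beta wins overall — the comparison reverses. The Infra team's tickets skew toward P0, which has a lower base rate.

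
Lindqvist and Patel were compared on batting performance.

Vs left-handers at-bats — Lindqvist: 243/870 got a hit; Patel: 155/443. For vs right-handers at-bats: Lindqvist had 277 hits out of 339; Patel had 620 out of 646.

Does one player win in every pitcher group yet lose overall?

No

Vs left-handers: Lindqvist 243/870 = 27.9%, Patel 155/443 = 35.0% → Patel
Vs right-handers: Lindqvist 277/339 = 81.7%, Patel 620/646 = 96.0% → Patel
Overall: Lindqvist 520/1209 = 43.0%, Patel 775/1089 = 71.2% → Patel
Patel wins overall and in every pitcher group — no reversal.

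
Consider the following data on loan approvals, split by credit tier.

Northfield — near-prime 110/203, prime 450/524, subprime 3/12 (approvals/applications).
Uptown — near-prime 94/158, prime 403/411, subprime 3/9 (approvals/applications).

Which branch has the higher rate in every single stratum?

Near-prime: Northfield 110/203 = 54.2%, Uptown 94/158 = 59.5% → Uptown
Prime: Northfield 450/524 = 85.9%, Uptown 403/411 = 98.1% → Uptown
Subprime: Northfield 3/12 = 25.0%, Uptown 3/9 = 33.3% → Uptown
Uptown has the higher rate in all 3 groups.

Uptown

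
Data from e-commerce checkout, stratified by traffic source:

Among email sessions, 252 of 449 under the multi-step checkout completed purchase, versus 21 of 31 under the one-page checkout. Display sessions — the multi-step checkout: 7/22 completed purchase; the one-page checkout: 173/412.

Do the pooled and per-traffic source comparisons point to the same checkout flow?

No

Email: the multi-step checkout 252/449 = 56.1%, the one-page checkout 21/31 = 67.7% → the one-page checkout
Display: the multi-step checkout 7/22 = 31.8%, the one-page checkout 173/412 = 42.0% → the one-page checkout
Overall: the multi-step checkout 259/471 = 55.0%, the one-page checkout 194/443 = 43.8% → the multi-step checkout
The one-page checkout wins each traffic group but the multi-step checkout wins overall — the comparison reverses. The one-page checkout's sessions skew toward display, which has a lower base rate.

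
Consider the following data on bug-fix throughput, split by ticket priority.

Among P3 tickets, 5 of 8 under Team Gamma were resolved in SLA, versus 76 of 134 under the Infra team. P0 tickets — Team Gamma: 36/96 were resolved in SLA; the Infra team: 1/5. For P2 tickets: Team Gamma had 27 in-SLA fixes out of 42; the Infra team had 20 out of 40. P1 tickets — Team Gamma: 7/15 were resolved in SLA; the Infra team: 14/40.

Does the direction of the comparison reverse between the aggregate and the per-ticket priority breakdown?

P3: Team Gamma 5/8 = 62.5%, the Infra team 76/134 = 56.7% → Team Gamma
P0: Team Gamma 36/96 = 37.5%, the Infra team 1/5 = 20.0% → Team Gamma
P2: Team Gamma 27/42 = 64.3%, the Infra team 20/40 = 50.0% → Team Gamma
P1: Team Gamma 7/15 = 46.7%, the Infra team 14/40 = 35.0% → Team Gamma
Overall: Team Gamma 75/161 = 46.6%, the Infra team 111/219 = 50.7% → the Infra team
Team Gamma wins each ticket group but the Infra team wins overall — the comparison reverses. Team Gamma's tickets skew toward P0, which has a lower base rate.

Yes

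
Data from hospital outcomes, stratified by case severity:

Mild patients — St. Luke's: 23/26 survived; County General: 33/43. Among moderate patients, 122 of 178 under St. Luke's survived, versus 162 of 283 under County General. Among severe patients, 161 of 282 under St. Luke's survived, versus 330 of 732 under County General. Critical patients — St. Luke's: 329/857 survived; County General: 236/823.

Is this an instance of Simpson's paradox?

Mild: St. Luke's 23/26 = 88.5%, County General 33/43 = 76.7% → St. Luke's
Moderate: St. Luke's 122/178 = 68.5%, County General 162/283 = 57.2% → St. Luke's
Severe: St. Luke's 161/282 = 57.1%, County General 330/732 = 45.1% → St. Luke's
Critical: St. Luke's 329/857 = 38.4%, County General 236/823 = 28.7% → St. Luke's
Overall: St. Luke's 635/1343 = 47.3%, County General 761/1881 = 40.5% → St. Luke's
St. Luke's wins overall and in every case group — no reversal.

No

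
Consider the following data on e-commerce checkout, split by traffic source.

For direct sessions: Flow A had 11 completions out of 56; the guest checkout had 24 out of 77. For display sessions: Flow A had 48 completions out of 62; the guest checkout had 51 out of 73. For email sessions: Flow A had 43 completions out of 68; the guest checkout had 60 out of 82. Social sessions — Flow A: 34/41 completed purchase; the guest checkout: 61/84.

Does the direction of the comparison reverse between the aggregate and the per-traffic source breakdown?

Direct: Flow A 11/56 = 19.6%, the guest checkout 24/77 = 31.2% → the guest checkout
Display: Flow A 48/62 = 77.4%, the guest checkout 51/73 = 69.9% → Flow A
Email: Flow A 43/68 = 63.2%, the guest checkout 60/82 = 73.2% → the guest checkout
Social: Flow A 34/41 = 82.9%, the guest checkout 61/84 = 72.6% → Flow A
Overall: Flow A 136/227 = 59.9%, the guest checkout 196/316 = 62.0% → the guest checkout
Neither sweeps: Flow A wins 2 of 4 groups, the guest checkout wins 2. The guest checkout wins overall but not every group — no Simpson reversal.

No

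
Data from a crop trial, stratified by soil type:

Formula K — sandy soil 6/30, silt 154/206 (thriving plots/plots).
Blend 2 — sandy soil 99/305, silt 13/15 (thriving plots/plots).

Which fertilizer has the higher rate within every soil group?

Blend 2

Sandy soil: Formula K 6/30 = 20.0%, Blend 2 99/305 = 32.5% → Blend 2
Silt: Formula K 154/206 = 74.8%, Blend 2 13/15 = 86.7% → Blend 2
Blend 2 has the higher rate in both groups.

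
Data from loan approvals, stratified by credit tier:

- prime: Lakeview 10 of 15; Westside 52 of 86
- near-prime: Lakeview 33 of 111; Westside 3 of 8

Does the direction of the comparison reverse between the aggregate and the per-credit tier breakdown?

Prime: Lakeview 10/15 = 66.7%, Westside 52/86 = 60.5% → Lakeview
Near-prime: Lakeview 33/111 = 29.7%, Westside 3/8 = 37.5% → Westside
Overall: Lakeview 43/126 = 34.1%, Westside 55/94 = 58.5% → Westside
Neither sweeps: Lakeview wins 1 of 2 groups, Westside wins 1. Westside wins overall but not every group — no Simpson reversal.

No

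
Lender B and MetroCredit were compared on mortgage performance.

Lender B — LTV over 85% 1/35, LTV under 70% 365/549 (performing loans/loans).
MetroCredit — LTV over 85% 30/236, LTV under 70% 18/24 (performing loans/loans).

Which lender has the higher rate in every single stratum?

MetroCredit

LTV over 85%: Lender B 1/35 = 2.9%, MetroCredit 30/236 = 12.7% → MetroCredit
LTV under 70%: Lender B 365/549 = 66.5%, MetroCredit 18/24 = 75.0% → MetroCredit
MetroCredit has the higher rate in both groups.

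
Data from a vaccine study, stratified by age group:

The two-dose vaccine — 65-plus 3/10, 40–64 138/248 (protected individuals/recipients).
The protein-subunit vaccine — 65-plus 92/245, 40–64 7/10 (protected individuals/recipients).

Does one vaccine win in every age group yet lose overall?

65-plus: the two-dose vaccine 3/10 = 30.0%, the protein-subunit vaccine 92/245 = 37.6% → the protein-subunit vaccine
40–64: the two-dose vaccine 138/248 = 55.6%, the protein-subunit vaccine 7/10 = 70.0% → the protein-subunit vaccine
Overall: the two-dose vaccine 141/258 = 54.7%, the protein-subunit vaccine 99/255 = 38.8% → the two-dose vaccine
The protein-subunit vaccine wins each age group but the two-dose vaccine wins overall — the comparison reverses. The protein-subunit vaccine's recipients skew toward 65-plus, which has a lower base rate.

Yes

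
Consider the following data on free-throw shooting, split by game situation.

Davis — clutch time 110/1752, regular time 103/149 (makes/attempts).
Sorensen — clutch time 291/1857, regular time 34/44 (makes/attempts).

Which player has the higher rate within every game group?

Clutch time: Davis 110/1752 = 6.3%, Sorensen 291/1857 = 15.7% → Sorensen
Regular time: Davis 103/149 = 69.1%, Sorensen 34/44 = 77.3% → Sorensen
Sorensen has the higher rate in both groups.

Sorensen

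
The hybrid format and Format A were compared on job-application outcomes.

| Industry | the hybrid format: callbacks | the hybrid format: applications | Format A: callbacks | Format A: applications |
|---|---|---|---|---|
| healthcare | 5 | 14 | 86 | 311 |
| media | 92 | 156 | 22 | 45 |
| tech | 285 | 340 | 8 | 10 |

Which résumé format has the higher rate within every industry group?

the hybrid format

Healthcare: the hybrid format 5/14 = 35.7%, Format A 86/311 = 27.7% → the hybrid format
Media: the hybrid format 92/156 = 59.0%, Format A 22/45 = 48.9% → the hybrid format
Tech: the hybrid format 285/340 = 83.8%, Format A 8/10 = 80.0% → the hybrid format
The hybrid format has the higher rate in all 3 groups.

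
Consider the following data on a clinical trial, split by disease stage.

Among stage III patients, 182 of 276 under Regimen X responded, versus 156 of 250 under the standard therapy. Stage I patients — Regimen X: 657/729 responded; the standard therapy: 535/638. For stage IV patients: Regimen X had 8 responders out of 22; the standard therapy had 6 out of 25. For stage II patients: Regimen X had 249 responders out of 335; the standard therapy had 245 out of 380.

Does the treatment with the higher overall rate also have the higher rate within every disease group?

Yes

Stage III: Regimen X 182/276 = 65.9%, the standard therapy 156/250 = 62.4% → Regimen X
Stage I: Regimen X 657/729 = 90.1%, the standard therapy 535/638 = 83.9% → Regimen X
Stage IV: Regimen X 8/22 = 36.4%, the standard therapy 6/25 = 24.0% → Regimen X
Stage II: Regimen X 249/335 = 74.3%, the standard therapy 245/380 = 64.5% → Regimen X
Overall: Regimen X 1096/1362 = 80.5%, the standard therapy 942/1293 = 72.9% → Regimen X
Regimen X wins overall and in every disease group — no reversal.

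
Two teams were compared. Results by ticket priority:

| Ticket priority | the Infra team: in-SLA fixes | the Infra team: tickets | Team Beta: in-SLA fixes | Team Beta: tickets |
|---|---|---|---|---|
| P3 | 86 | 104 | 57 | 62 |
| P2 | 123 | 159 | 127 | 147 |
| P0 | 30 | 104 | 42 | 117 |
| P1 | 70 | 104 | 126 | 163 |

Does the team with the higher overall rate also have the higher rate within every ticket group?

Yes

P3: the Infra team 86/104 = 82.7%, Team Beta 57/62 = 91.9% → Team Beta
P2: the Infra team 123/159 = 77.4%, Team Beta 127/147 = 86.4% → Team Beta
P0: the Infra team 30/104 = 28.8%, Team Beta 42/117 = 35.9% → Team Beta
P1: the Infra team 70/104 = 67.3%, Team Beta 126/163 = 77.3% → Team Beta
Overall: the Infra team 309/471 = 65.6%, Team Beta 352/489 = 72.0% → Team Beta
Team Beta wins overall and in every ticket group — no reversal.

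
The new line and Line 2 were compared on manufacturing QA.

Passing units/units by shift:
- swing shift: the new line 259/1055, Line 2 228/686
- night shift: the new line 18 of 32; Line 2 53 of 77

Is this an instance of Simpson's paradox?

No

Swing shift: the new line 259/1055 = 24.5%, Line 2 228/686 = 33.2% → Line 2
Night shift: the new line 18/32 = 56.2%, Line 2 53/77 = 68.8% → Line 2
Overall: the new line 277/1087 = 25.5%, Line 2 281/763 = 36.8% → Line 2
Line 2 wins overall and in every shift group — no reversal.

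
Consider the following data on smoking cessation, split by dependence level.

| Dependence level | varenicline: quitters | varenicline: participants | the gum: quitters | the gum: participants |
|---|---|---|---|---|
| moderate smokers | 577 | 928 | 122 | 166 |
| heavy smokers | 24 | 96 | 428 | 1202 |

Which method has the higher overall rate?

Moderate smokers: varenicline 577/928 = 62.2%, the gum 122/166 = 73.5% → the gum
Heavy smokers: varenicline 24/96 = 25.0%, the gum 428/1202 = 35.6% → the gum
Overall: varenicline 601/1024 = 58.7%, the gum 550/1368 = 40.2% → varenicline
(The gum wins every dependence group but varenicline wins overall — the gum's participants skew toward the low-rate heavy smokers group.)

varenicline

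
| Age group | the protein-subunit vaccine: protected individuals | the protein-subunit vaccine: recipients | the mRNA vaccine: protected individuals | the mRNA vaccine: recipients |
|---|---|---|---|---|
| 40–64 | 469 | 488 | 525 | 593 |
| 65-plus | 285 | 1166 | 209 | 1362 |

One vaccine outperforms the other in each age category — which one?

the protein-subunit vaccine

40–64: the protein-subunit vaccine 469/488 = 96.1%, the mRNA vaccine 525/593 = 88.5% → the protein-subunit vaccine
65-plus: the protein-subunit vaccine 285/1166 = 24.4%, the mRNA vaccine 209/1362 = 15.3% → the protein-subunit vaccine
The protein-subunit vaccine has the higher rate in both groups.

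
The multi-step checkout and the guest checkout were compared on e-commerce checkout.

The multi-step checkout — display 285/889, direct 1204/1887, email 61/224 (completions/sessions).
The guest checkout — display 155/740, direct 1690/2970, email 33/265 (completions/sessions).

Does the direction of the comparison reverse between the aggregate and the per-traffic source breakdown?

Display: the multi-step checkout 285/889 = 32.1%, the guest checkout 155/740 = 20.9% → the multi-step checkout
Direct: the multi-step checkout 1204/1887 = 63.8%, the guest checkout 1690/2970 = 56.9% → the multi-step checkout
Email: the multi-step checkout 61/224 = 27.2%, the guest checkout 33/265 = 12.5% → the multi-step checkout
Overall: the multi-step checkout 1550/3000 = 51.7%, the guest checkout 1878/3975 = 47.2% → the multi-step checkout
The multi-step checkout wins overall and in every traffic group — no reversal.

No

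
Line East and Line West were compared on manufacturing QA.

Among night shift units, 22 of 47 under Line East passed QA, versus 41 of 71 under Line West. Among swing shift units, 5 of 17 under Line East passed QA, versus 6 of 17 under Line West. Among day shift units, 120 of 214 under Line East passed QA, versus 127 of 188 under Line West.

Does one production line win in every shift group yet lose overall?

No

Night shift: Line East 22/47 = 46.8%, Line West 41/71 = 57.7% → Line West
Swing shift: Line East 5/17 = 29.4%, Line West 6/17 = 35.3% → Line West
Day shift: Line East 120/214 = 56.1%, Line West 127/188 = 67.6% → Line West
Overall: Line East 147/278 = 52.9%, Line West 174/276 = 63.0% → Line West
Line West wins overall and in every shift group — no reversal.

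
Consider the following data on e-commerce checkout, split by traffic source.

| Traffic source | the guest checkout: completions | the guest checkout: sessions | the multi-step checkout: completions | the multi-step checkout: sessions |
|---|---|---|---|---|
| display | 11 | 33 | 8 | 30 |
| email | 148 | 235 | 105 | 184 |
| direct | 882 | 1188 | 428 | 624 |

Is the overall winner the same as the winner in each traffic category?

Display: the guest checkout 11/33 = 33.3%, the multi-step checkout 8/30 = 26.7% → the guest checkout
Email: the guest checkout 148/235 = 63.0%, the multi-step checkout 105/184 = 57.1% → the guest checkout
Direct: the guest checkout 882/1188 = 74.2%, the multi-step checkout 428/624 = 68.6% → the guest checkout
Overall: the guest checkout 1041/1456 = 71.5%, the multi-step checkout 541/838 = 64.6% → the guest checkout
The guest checkout wins overall and in every traffic group — no reversal.

Yes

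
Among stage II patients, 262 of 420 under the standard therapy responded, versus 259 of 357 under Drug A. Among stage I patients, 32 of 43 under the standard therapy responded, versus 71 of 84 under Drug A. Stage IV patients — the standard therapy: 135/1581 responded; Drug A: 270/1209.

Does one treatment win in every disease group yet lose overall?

Stage II: the standard therapy 262/420 = 62.4%, Drug A 259/357 = 72.5% → Drug A
Stage I: the standard therapy 32/43 = 74.4%, Drug A 71/84 = 84.5% → Drug A
Stage IV: the standard therapy 135/1581 = 8.5%, Drug A 270/1209 = 22.3% → Drug A
Overall: the standard therapy 429/2044 = 21.0%, Drug A 600/1650 = 36.4% → Drug A
Drug A wins overall and in every disease group — no reversal.

No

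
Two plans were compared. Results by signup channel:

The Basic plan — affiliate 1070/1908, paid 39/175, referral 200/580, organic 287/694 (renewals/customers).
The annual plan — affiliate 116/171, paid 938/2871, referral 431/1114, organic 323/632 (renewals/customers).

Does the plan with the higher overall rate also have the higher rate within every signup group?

No

Affiliate: the Basic plan 1070/1908 = 56.1%, the annual plan 116/171 = 67.8% → the annual plan
Paid: the Basic plan 39/175 = 22.3%, the annual plan 938/2871 = 32.7% → the annual plan
Referral: the Basic plan 200/580 = 34.5%, the annual plan 431/1114 = 38.7% → the annual plan
Organic: the Basic plan 287/694 = 41.4%, the annual plan 323/632 = 51.1% → the annual plan
Overall: the Basic plan 1596/3357 = 47.5%, the annual plan 1808/4788 = 37.8% → the Basic plan
The annual plan wins each signup group but the Basic plan wins overall — the comparison reverses. The annual plan's customers skew toward paid, which has a lower base rate.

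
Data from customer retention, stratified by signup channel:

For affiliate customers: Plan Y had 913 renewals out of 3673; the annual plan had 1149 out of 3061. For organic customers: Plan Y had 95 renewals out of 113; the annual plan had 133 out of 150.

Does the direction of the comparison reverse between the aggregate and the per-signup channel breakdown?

No

Affiliate: Plan Y 913/3673 = 24.9%, the annual plan 1149/3061 = 37.5% → the annual plan
Organic: Plan Y 95/113 = 84.1%, the annual plan 133/150 = 88.7% → the annual plan
Overall: Plan Y 1008/3786 = 26.6%, the annual plan 1282/3211 = 39.9% → the annual plan
The annual plan wins overall and in every signup group — no reversal.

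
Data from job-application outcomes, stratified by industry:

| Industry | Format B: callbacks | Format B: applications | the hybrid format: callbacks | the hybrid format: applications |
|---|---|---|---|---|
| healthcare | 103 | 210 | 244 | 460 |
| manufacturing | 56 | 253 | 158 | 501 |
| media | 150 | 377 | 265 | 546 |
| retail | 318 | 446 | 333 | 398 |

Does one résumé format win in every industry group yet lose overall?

Healthcare: Format B 103/210 = 49.0%, the hybrid format 244/460 = 53.0% → the hybrid format
Manufacturing: Format B 56/253 = 22.1%, the hybrid format 158/501 = 31.5% → the hybrid format
Media: Format B 150/377 = 39.8%, the hybrid format 265/546 = 48.5% → the hybrid format
Retail: Format B 318/446 = 71.3%, the hybrid format 333/398 = 83.7% → the hybrid format
Overall: Format B 627/1286 = 48.8%, the hybrid format 1000/1905 = 52.5% → the hybrid format
The hybrid format wins overall and in every industry group — no reversal.

No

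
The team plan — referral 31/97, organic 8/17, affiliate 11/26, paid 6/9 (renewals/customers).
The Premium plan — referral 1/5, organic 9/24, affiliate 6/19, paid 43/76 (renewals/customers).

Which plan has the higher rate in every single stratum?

the team plan

Referral: the team plan 31/97 = 32.0%, the Premium plan 1/5 = 20.0% → the team plan
Organic: the team plan 8/17 = 47.1%, the Premium plan 9/24 = 37.5% → the team plan
Affiliate: the team plan 11/26 = 42.3%, the Premium plan 6/19 = 31.6% → the team plan
Paid: the team plan 6/9 = 66.7%, the Premium plan 43/76 = 56.6% → the team plan
The team plan has the higher rate in all 4 groups.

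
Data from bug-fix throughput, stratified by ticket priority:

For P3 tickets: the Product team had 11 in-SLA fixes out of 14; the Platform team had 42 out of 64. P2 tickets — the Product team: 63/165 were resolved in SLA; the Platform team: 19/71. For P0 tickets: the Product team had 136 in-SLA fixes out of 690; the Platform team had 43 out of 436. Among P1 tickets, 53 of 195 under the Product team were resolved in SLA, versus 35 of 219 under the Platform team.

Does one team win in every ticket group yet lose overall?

No

P3: the Product team 11/14 = 78.6%, the Platform team 42/64 = 65.6% → the Product team
P2: the Product team 63/165 = 38.2%, the Platform team 19/71 = 26.8% → the Product team
P0: the Product team 136/690 = 19.7%, the Platform team 43/436 = 9.9% → the Product team
P1: the Product team 53/195 = 27.2%, the Platform team 35/219 = 16.0% → the Product team
Overall: the Product team 263/1064 = 24.7%, the Platform team 139/790 = 17.6% → the Product team
The Product team wins overall and in every ticket group — no reversal.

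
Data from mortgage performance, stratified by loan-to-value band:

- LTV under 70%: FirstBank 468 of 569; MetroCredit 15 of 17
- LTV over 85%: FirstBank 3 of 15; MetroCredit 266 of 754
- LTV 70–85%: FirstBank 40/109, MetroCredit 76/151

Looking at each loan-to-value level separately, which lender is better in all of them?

LTV under 70%: FirstBank 468/569 = 82.2%, MetroCredit 15/17 = 88.2% → MetroCredit
LTV over 85%: FirstBank 3/15 = 20.0%, MetroCredit 266/754 = 35.3% → MetroCredit
LTV 70–85%: FirstBank 40/109 = 36.7%, MetroCredit 76/151 = 50.3% → MetroCredit
MetroCredit has the higher rate in all 3 groups.

MetroCredit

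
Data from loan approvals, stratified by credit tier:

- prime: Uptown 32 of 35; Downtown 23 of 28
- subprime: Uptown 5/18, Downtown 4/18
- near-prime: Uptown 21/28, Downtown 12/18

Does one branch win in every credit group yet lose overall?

No

Prime: Uptown 32/35 = 91.4%, Downtown 23/28 = 82.1% → Uptown
Subprime: Uptown 5/18 = 27.8%, Downtown 4/18 = 22.2% → Uptown
Near-prime: Uptown 21/28 = 75.0%, Downtown 12/18 = 66.7% → Uptown
Overall: Uptown 58/81 = 71.6%, Downtown 39/64 = 60.9% → Uptown
Uptown wins overall and in every credit group — no reversal.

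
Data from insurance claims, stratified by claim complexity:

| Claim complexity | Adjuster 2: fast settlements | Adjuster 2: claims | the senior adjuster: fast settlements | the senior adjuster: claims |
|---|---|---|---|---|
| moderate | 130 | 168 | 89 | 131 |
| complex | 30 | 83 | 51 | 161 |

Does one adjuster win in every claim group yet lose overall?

Moderate: Adjuster 2 130/168 = 77.4%, the senior adjuster 89/131 = 67.9% → Adjuster 2
Complex: Adjuster 2 30/83 = 36.1%, the senior adjuster 51/161 = 31.7% → Adjuster 2
Overall: Adjuster 2 160/251 = 63.7%, the senior adjuster 140/292 = 47.9% → Adjuster 2
Adjuster 2 wins overall and in every claim group — no reversal.

No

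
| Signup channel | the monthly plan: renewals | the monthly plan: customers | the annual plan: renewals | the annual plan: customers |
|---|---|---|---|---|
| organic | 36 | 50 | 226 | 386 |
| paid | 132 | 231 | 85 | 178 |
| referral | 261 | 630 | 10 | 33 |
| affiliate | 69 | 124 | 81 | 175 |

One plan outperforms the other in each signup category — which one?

Organic: the monthly plan 36/50 = 72.0%, the annual plan 226/386 = 58.5% → the monthly plan
Paid: the monthly plan 132/231 = 57.1%, the annual plan 85/178 = 47.8% → the monthly plan
Referral: the monthly plan 261/630 = 41.4%, the annual plan 10/33 = 30.3% → the monthly plan
Affiliate: the monthly plan 69/124 = 55.6%, the annual plan 81/175 = 46.3% → the monthly plan
The monthly plan has the higher rate in all 4 groups.

the monthly plan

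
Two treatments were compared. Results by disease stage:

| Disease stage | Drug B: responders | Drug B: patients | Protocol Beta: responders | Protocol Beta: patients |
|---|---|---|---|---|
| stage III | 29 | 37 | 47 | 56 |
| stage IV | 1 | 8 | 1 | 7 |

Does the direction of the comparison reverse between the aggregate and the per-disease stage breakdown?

No

Stage III: Drug B 29/37 = 78.4%, Protocol Beta 47/56 = 83.9% → Protocol Beta
Stage IV: Drug B 1/8 = 12.5%, Protocol Beta 1/7 = 14.3% → Protocol Beta
Overall: Drug B 30/45 = 66.7%, Protocol Beta 48/63 = 76.2% → Protocol Beta
Protocol Beta wins overall and in every disease group — no reversal.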